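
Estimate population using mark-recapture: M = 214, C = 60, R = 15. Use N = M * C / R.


N = M * C / R = 214 * 60 / 15 = 12840 / 15 = 856

856 individuals


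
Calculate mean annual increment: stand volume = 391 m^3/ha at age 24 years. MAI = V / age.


MAI = 391 / 24 = 16.2917 ≈ 16.29 m^3/ha/yr

16.29 m^3/ha/yr


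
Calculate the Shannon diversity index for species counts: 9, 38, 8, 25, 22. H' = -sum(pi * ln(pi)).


Total N = 9 + 38 + 8 + 25 + 22 = 102
Per-species terms:
  p = 9/102 = 0.088235; ln(p) = -2.427752; p*ln(p) = 0.088235 * (-2.427752) = -0.214213
  p = 38/102 = 0.372549; ln(p) = -0.987387; p*ln(p) = 0.372549 * (-0.987387) = -0.367850
  p = 8/102 = 0.078431; ln(p) = -2.545536; p*ln(p) = 0.078431 * (-2.545536) = -0.199649
  p = 25/102 = 0.245098; ln(p) = -1.406097; p*ln(p) = 0.245098 * (-1.406097) = -0.344632
  p = 22/102 = 0.215686; ln(p) = -1.533932; p*ln(p) = 0.215686 * (-1.533932) = -0.330848
sum(p*ln(p)) = (-0.214213) + (-0.367850) + (-0.199649) + (-0.344632) + (-0.330848) = -1.457192
H' = -(-1.457192) = 1.457192 ≈ 1.4572

1.4572


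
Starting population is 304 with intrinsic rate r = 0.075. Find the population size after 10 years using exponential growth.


r*t = 0.075 * 10 = 0.75
exp(0.75) = 2.11700
N = 304 * 2.11700 = 643.568 ≈ 644

644


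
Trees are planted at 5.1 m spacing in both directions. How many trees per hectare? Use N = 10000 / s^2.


N = 10000 / 5.1^2 = 10000 / 26.01 = 384.468 ≈ 384 trees/ha

384 trees/ha


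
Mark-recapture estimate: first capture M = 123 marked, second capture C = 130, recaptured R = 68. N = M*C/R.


N = M * C / R = 123 * 130 / 68 = 15990 / 68 = 235.15 ≈ 235

235 individuals


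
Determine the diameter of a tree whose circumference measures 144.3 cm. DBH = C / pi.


DBH = C / pi = 144.3 / 3.141593 = 45.9321 ≈ 45.93 cm

45.93 cm


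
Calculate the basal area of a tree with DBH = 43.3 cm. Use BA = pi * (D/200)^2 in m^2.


D/200 = 43.3/200 = 0.2165 m
(D/200)^2 = 0.2165^2 = 0.04687225
BA = 3.141593 * 0.04687225 = 0.147254 ≈ 0.1473 m^2

0.1473 m^2


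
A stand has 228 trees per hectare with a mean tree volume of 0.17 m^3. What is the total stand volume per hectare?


V_stand = 228 * 0.17 = 38.76 ≈ 38.8 m^3/ha

38.8 m^3/ha


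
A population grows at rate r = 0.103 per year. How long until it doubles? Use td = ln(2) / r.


td = ln(2) / 0.103 = 0.693147 / 0.103 = 6.72958 ≈ 6.7 years

6.7 years


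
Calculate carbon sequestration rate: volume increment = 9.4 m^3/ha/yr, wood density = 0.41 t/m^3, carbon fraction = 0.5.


C = 9.4 * 0.41 * 0.5 = 1.927 ≈ 1.93 t C/ha/yr

1.93 t C/ha/yr


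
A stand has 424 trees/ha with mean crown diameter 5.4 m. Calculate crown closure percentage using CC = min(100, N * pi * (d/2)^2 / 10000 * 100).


(d/2)^2 = (5.4/2)^2 = 2.7^2 = 7.29
Crown area = 3.141593 * 7.29 = 22.9022 m^2
N * area / 10000 * 100 = 424 * 22.9022 / 10000 * 100 = 97.1053
CC = min(100, 97.1053) = 97.1053 ≈ 97.1%

97.1%


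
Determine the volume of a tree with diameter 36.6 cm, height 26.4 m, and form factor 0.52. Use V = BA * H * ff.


(D/200)^2 = (36.6/200)^2 = 0.183^2 = 0.033489
BA = 3.141593 * 0.033489 = 0.105209 m^2
V = 0.105209 * 26.4 * 0.52 = 1.44431 ≈ 1.444 m^3

1.444 m^3


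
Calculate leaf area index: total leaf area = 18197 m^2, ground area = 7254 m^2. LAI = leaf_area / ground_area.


LAI = 18197 / 7254 = 2.5085 ≈ 2.51

2.51


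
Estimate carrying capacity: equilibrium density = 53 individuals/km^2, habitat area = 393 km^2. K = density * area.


K = 53 * 393 = 20829 individuals

20829 individuals


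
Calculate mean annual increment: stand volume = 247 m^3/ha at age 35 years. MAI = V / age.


MAI = 247 / 35 = 7.0571 ≈ 7.06 m^3/ha/yr

7.06 m^3/ha/yr


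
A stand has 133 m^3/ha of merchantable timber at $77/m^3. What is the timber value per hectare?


Value = 133 * 77 = $10241/ha

$10241/ha


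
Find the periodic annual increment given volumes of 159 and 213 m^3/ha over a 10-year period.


PAI = (V2 - V1) / period = (213 - 159) / 10 = 54 / 10 = 5.40 m^3/ha/yr

5.40 m^3/ha/yr


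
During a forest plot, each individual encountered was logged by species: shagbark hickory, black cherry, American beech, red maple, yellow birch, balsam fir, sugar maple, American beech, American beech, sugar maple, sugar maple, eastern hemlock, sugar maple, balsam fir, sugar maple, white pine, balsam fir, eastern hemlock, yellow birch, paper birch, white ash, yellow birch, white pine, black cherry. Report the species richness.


Total individuals logged = 24
Distinct species (count of individuals): shagbark hickory (1), black cherry (2), American beech (3), red maple (1), yellow birch (3), balsam fir (3), sugar maple (5), eastern hemlock (2), white pine (2), paper birch (1), white ash (1)
Species richness = number of distinct species = 11

11


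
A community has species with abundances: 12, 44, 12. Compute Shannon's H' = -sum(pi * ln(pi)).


Total N = 12 + 44 + 12 = 68
Per-species terms:
  p = 12/68 = 0.176471; ln(p) = -1.734599; p*ln(p) = 0.176471 * (-1.734599) = -0.306106
  p = 44/68 = 0.647059; ln(p) = -0.435318; p*ln(p) = 0.647059 * (-0.435318) = -0.281676
  p = 12/68 = 0.176471; ln(p) = -1.734599; p*ln(p) = 0.176471 * (-1.734599) = -0.306106
sum(p*ln(p)) = (-0.306106) + (-0.281676) + (-0.306106) = -0.893888
H' = -(-0.893888) = 0.893888 ≈ 0.8939

0.8939


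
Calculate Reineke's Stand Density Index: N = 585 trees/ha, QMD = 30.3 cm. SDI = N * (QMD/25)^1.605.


QMD/25 = 30.3/25 = 1.212
(1.212)^1.605 = exp(1.605 * ln(1.212)) = exp(1.605 * 0.192272) = exp(0.308597) = 1.36151
SDI = 585 * 1.36151 = 796.483 ≈ 796

796


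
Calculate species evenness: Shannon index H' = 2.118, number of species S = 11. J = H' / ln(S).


ln(11) = 2.39790
J = H' / ln(S) = 2.118 / 2.39790 = 0.883273 ≈ 0.8833

0.8833


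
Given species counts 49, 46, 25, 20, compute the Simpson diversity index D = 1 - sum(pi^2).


Total N = 49 + 46 + 25 + 20 = 140
Per-species terms:
  p = 49/140 = 0.350000; p^2 = 0.350000^2 = 0.122500
  p = 46/140 = 0.328571; p^2 = 0.328571^2 = 0.107959
  p = 25/140 = 0.178571; p^2 = 0.178571^2 = 0.031888
  p = 20/140 = 0.142857; p^2 = 0.142857^2 = 0.020408
sum(p^2) = 0.122500 + 0.107959 + 0.031888 + 0.020408 = 0.282755
D = 1 - 0.282755 = 0.717245 ≈ 0.7172

0.7172


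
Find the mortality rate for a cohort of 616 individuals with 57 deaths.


Mortality rate = 57 / 616 = 0.092532 ≈ 0.0925

0.0925


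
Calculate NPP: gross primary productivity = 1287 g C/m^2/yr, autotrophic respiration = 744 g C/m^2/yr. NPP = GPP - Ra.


NPP = GPP - Ra = 1287 - 744 = 543 g C/m^2/yr

543 g C/m^2/yr


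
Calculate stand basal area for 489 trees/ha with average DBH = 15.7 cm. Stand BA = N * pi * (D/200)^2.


(D/200)^2 = (15.7/200)^2 = 0.0785^2 = 0.00616225
Individual BA = 3.141593 * 0.00616225 = 0.0193593 m^2
Stand BA = 489 * 0.0193593 = 9.46670 ≈ 9.47 m^2/ha

9.47 m^2/ha


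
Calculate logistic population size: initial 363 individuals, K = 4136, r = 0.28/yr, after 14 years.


(K - N0)/N0 = (4136 - 363)/363 = 3773/363 = 10.3939
r*t = 0.28 * 14 = 3.92; exp(-3.92) = 0.0198411
10.3939 * 0.0198411 = 0.206226
1 + 0.206226 = 1.20623
N = 4136 / 1.20623 = 3428.87 ≈ 3429

3429


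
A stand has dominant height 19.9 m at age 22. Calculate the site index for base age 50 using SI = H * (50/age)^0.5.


50/22 = 2.27273
(2.27273)^0.5 = 1.50756
SI = 19.9 * 1.50756 = 30.0004 ≈ 30.0 m

30.0 m


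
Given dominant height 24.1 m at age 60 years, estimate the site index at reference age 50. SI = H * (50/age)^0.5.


50/60 = 0.833333
(0.833333)^0.5 = 0.912871
SI = 24.1 * 0.912871 = 22.0002 ≈ 22.0 m

22.0 m


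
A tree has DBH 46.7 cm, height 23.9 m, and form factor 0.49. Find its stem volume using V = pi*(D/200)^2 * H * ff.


(D/200)^2 = (46.7/200)^2 = 0.2335^2 = 0.05452225
BA = 3.141593 * 0.05452225 = 0.171287 m^2
V = 0.171287 * 23.9 * 0.49 = 2.00594 ≈ 2.006 m^3

2.006 m^3


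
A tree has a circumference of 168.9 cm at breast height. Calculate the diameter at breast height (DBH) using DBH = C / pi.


DBH = C / pi = 168.9 / 3.141593 = 53.7625 ≈ 53.76 cm

53.76 cm


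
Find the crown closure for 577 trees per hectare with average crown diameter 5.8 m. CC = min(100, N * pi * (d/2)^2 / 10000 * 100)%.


(d/2)^2 = (5.8/2)^2 = 2.9^2 = 8.41
Crown area = 3.141593 * 8.41 = 26.4208 m^2
N * area / 10000 * 100 = 577 * 26.4208 / 10000 * 100 = 152.448
CC = min(100, 152.448) = 100%

100%


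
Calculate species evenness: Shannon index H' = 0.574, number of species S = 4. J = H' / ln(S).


ln(4) = 1.38629
J = H' / ln(S) = 0.574 / 1.38629 = 0.414055 ≈ 0.4141

0.4141


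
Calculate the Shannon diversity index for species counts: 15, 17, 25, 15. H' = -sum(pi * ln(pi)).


Total N = 15 + 17 + 25 + 15 = 72
Per-species terms:
  p = 15/72 = 0.208333; ln(p) = -1.568618; p*ln(p) = 0.208333 * (-1.568618) = -0.326795
  p = 17/72 = 0.236111; ln(p) = -1.443453; p*ln(p) = 0.236111 * (-1.443453) = -0.340815
  p = 25/72 = 0.347222; ln(p) = -1.057791; p*ln(p) = 0.347222 * (-1.057791) = -0.367288
  p = 15/72 = 0.208333; ln(p) = -1.568618; p*ln(p) = 0.208333 * (-1.568618) = -0.326795
sum(p*ln(p)) = (-0.326795) + (-0.340815) + (-0.367288) + (-0.326795) = -1.361693
H' = -(-1.361693) = 1.361693 ≈ 1.3617

1.3617


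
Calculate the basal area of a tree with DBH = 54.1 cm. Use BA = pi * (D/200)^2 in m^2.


D/200 = 54.1/200 = 0.2705 m
(D/200)^2 = 0.2705^2 = 0.07317025
BA = 3.141593 * 0.07317025 = 0.229871 ≈ 0.2299 m^2

0.2299 m^2


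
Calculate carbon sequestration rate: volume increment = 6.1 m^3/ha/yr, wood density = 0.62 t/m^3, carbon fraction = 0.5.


C = 6.1 * 0.62 * 0.5 = 1.891 ≈ 1.89 t C/ha/yr

1.89 t C/ha/yr


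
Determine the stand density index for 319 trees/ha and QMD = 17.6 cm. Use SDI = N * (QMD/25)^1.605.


QMD/25 = 17.6/25 = 0.704
(0.704)^1.605 = exp(1.605 * ln(0.704)) = exp(1.605 * (-0.350977)) = exp(-0.563318) = 0.569317
SDI = 319 * 0.569317 = 181.612 ≈ 182

182


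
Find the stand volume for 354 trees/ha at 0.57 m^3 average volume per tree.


V_stand = 354 * 0.57 = 201.78 ≈ 201.8 m^3/ha

201.8 m^3/ha


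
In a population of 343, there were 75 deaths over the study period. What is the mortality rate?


Mortality rate = 75 / 343 = 0.218659 ≈ 0.2187

0.2187


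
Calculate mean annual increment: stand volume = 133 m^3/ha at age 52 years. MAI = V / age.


MAI = 133 / 52 = 2.5577 ≈ 2.56 m^3/ha/yr

2.56 m^3/ha/yr


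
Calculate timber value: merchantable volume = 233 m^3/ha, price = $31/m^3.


Value = 233 * 31 = $7223/ha

$7223/ha


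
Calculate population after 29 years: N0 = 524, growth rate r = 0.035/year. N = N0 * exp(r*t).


r*t = 0.035 * 29 = 1.015
exp(1.015) = 2.75936
N = 524 * 2.75936 = 1445.90 ≈ 1446

1446


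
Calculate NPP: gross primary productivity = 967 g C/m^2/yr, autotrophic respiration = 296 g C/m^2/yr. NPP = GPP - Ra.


NPP = GPP - Ra = 967 - 296 = 671 g C/m^2/yr

671 g C/m^2/yr


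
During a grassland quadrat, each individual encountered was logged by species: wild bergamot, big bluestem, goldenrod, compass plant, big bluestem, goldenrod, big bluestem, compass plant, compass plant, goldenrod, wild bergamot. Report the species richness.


Total individuals logged = 11
Distinct species (count of individuals): wild bergamot (2), big bluestem (3), goldenrod (3), compass plant (3)
Species richness = number of distinct species = 4

4


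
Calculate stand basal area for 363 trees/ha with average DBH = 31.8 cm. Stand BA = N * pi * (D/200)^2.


(D/200)^2 = (31.8/200)^2 = 0.159^2 = 0.025281
Individual BA = 3.141593 * 0.025281 = 0.0794226 m^2
Stand BA = 363 * 0.0794226 = 28.8304 ≈ 28.83 m^2/ha

28.83 m^2/ha


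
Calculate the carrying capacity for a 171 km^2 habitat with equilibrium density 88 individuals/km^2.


K = 88 * 171 = 15048 individuals

15048 individuals


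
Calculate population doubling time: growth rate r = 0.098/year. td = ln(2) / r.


td = ln(2) / 0.098 = 0.693147 / 0.098 = 7.07293 ≈ 7.1 years

7.1 years


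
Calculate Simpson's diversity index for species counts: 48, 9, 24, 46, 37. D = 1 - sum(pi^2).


Total N = 48 + 9 + 24 + 46 + 37 = 164
Per-species terms:
  p = 48/164 = 0.292683; p^2 = 0.292683^2 = 0.085663
  p = 9/164 = 0.054878; p^2 = 0.054878^2 = 0.003012
  p = 24/164 = 0.146341; p^2 = 0.146341^2 = 0.021416
  p = 46/164 = 0.280488; p^2 = 0.280488^2 = 0.078674
  p = 37/164 = 0.225610; p^2 = 0.225610^2 = 0.050900
sum(p^2) = 0.085663 + 0.003012 + 0.021416 + 0.078674 + 0.050900 = 0.239665
D = 1 - 0.239665 = 0.760335 ≈ 0.7603

0.7603


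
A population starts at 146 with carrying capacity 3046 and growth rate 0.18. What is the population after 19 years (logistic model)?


(K - N0)/N0 = (3046 - 146)/146 = 2900/146 = 19.8630
r*t = 0.18 * 19 = 3.42; exp(-3.42) = 0.0327124
19.8630 * 0.0327124 = 0.649766
1 + 0.649766 = 1.64977
N = 3046 / 1.64977 = 1846.32 ≈ 1846

1846


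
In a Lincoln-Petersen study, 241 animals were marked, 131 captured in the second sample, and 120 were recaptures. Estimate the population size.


N = M * C / R = 241 * 131 / 120 = 31571 / 120 = 263.09 ≈ 263

263 individuals


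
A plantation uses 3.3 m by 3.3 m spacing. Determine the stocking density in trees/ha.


N = 10000 / 3.3^2 = 10000 / 10.89 = 918.274 ≈ 918 trees/ha

918 trees/ha


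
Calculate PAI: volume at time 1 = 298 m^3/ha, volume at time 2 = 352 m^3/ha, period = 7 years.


PAI = (V2 - V1) / period = (352 - 298) / 7 = 54 / 7 = 7.7143 ≈ 7.71 m^3/ha/yr

7.71 m^3/ha/yr


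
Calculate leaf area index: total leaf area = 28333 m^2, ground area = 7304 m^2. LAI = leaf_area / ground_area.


LAI = 28333 / 7304 = 3.8791 ≈ 3.88

3.88


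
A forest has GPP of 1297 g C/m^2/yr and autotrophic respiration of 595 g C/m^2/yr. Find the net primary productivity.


NPP = GPP - Ra = 1297 - 595 = 702 g C/m^2/yr

702 g C/m^2/yr


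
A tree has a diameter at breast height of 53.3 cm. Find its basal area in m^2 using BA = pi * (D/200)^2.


D/200 = 53.3/200 = 0.2665 m
(D/200)^2 = 0.2665^2 = 0.07102225
BA = 3.141593 * 0.07102225 = 0.223123 ≈ 0.2231 m^2

0.2231 m^2


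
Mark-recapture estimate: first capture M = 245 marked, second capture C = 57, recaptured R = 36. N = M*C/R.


N = M * C / R = 245 * 57 / 36 = 13965 / 36 = 387.92 ≈ 388

388 individuals


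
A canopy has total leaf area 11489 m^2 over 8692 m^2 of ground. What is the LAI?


LAI = 11489 / 8692 = 1.3218 ≈ 1.32

1.32


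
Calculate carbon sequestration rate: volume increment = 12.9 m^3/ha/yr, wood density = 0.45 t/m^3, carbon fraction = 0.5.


C = 12.9 * 0.45 * 0.5 = 2.9025 ≈ 2.90 t C/ha/yr

2.90 t C/ha/yr


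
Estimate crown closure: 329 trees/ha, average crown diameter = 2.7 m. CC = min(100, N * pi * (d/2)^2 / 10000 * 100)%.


(d/2)^2 = (2.7/2)^2 = 1.35^2 = 1.8225
Crown area = 3.141593 * 1.8225 = 5.72555 m^2
N * area / 10000 * 100 = 329 * 5.72555 / 10000 * 100 = 18.8371
CC = min(100, 18.8371) = 18.8371 ≈ 18.8%

18.8%


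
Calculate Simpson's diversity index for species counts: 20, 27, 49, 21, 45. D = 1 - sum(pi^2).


Total N = 20 + 27 + 49 + 21 + 45 = 162
Per-species terms:
  p = 20/162 = 0.123457; p^2 = 0.123457^2 = 0.015242
  p = 27/162 = 0.166667; p^2 = 0.166667^2 = 0.027778
  p = 49/162 = 0.302469; p^2 = 0.302469^2 = 0.091487
  p = 21/162 = 0.129630; p^2 = 0.129630^2 = 0.016804
  p = 45/162 = 0.277778; p^2 = 0.277778^2 = 0.077161
sum(p^2) = 0.015242 + 0.027778 + 0.091487 + 0.016804 + 0.077161 = 0.228472
D = 1 - 0.228472 = 0.771528 ≈ 0.7715

0.7715


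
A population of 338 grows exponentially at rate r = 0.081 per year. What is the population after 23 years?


r*t = 0.081 * 23 = 1.863
exp(1.863) = 6.44304
N = 338 * 6.44304 = 2177.75 ≈ 2178

2178


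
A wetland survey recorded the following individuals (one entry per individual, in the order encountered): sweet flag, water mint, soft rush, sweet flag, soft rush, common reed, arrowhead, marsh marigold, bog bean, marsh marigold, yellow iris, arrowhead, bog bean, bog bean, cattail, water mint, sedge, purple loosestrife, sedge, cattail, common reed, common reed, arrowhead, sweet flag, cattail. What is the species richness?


Total individuals logged = 25
Distinct species (count of individuals): sweet flag (3), water mint (2), soft rush (2), common reed (3), arrowhead (3), marsh marigold (2), bog bean (3), yellow iris (1), cattail (3), sedge (2), purple loosestrife (1)
Species richness = number of distinct species = 11

11


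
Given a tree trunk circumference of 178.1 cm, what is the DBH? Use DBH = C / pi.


DBH = C / pi = 178.1 / 3.141593 = 56.6910 ≈ 56.69 cm

56.69 cm


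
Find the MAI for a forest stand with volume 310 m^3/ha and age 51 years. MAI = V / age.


MAI = 310 / 51 = 6.0784 ≈ 6.08 m^3/ha/yr

6.08 m^3/ha/yr


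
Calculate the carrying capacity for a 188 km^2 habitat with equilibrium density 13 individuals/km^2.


K = 13 * 188 = 2444 individuals

2444 individuals


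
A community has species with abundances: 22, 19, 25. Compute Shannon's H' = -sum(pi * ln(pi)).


Total N = 22 + 19 + 25 = 66
Per-species terms:
  p = 22/66 = 0.333333; ln(p) = -1.098613; p*ln(p) = 0.333333 * (-1.098613) = -0.366204
  p = 19/66 = 0.287879; ln(p) = -1.245215; p*ln(p) = 0.287879 * (-1.245215) = -0.358471
  p = 25/66 = 0.378788; ln(p) = -0.970779; p*ln(p) = 0.378788 * (-0.970779) = -0.367719
sum(p*ln(p)) = (-0.366204) + (-0.358471) + (-0.367719) = -1.092394
H' = -(-1.092394) = 1.092394 ≈ 1.0924

1.0924


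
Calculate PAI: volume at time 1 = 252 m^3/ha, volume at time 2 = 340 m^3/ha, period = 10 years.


PAI = (V2 - V1) / period = (340 - 252) / 10 = 88 / 10 = 8.80 m^3/ha/yr

8.80 m^3/ha/yr


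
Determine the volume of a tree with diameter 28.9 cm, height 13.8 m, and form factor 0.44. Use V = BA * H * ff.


(D/200)^2 = (28.9/200)^2 = 0.1445^2 = 0.02088025
BA = 3.141593 * 0.02088025 = 0.0655972 m^2
V = 0.0655972 * 13.8 * 0.44 = 0.398306 ≈ 0.398 m^3

0.398 m^3


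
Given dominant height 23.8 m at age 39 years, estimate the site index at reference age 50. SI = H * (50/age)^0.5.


50/39 = 1.28205
(1.28205)^0.5 = 1.13228
SI = 23.8 * 1.13228 = 26.9483 ≈ 26.9 m

26.9 m


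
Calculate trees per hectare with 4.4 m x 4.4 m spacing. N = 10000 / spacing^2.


N = 10000 / 4.4^2 = 10000 / 19.36 = 516.529 ≈ 517 trees/ha

517 trees/ha


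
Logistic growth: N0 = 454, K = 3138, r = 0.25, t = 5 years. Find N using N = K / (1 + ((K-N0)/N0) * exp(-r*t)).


(K - N0)/N0 = (3138 - 454)/454 = 2684/454 = 5.91189
r*t = 0.25 * 5 = 1.25; exp(-1.25) = 0.286505
5.91189 * 0.286505 = 1.69379
1 + 1.69379 = 2.69379
N = 3138 / 2.69379 = 1164.90 ≈ 1165

1165


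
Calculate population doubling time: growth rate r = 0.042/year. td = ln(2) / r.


td = ln(2) / 0.042 = 0.693147 / 0.042 = 16.5035 ≈ 16.5 years

16.5 years


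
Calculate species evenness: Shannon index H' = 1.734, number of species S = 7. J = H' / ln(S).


ln(7) = 1.94591
J = H' / ln(S) = 1.734 / 1.94591 = 0.891100 ≈ 0.8911

0.8911


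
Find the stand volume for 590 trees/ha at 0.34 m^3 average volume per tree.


V_stand = 590 * 0.34 = 200.6 m^3/ha

200.6 m^3/ha


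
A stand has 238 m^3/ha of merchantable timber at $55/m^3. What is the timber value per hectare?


Value = 238 * 55 = $13090/ha

$13090/ha


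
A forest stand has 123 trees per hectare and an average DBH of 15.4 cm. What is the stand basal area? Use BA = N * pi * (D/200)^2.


(D/200)^2 = (15.4/200)^2 = 0.077^2 = 0.005929
Individual BA = 3.141593 * 0.005929 = 0.0186265 m^2
Stand BA = 123 * 0.0186265 = 2.29106 ≈ 2.29 m^2/ha

2.29 m^2/ha


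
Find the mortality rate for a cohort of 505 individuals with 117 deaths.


Mortality rate = 117 / 505 = 0.231683 ≈ 0.2317

0.2317


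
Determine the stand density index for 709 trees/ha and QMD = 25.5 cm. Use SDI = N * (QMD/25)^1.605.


QMD/25 = 25.5/25 = 1.02
(1.02)^1.605 = exp(1.605 * ln(1.02)) = exp(1.605 * 0.0198026) = exp(0.0317832) = 1.03229
SDI = 709 * 1.03229 = 731.894 ≈ 732

732


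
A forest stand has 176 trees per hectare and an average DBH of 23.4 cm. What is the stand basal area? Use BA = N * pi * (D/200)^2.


(D/200)^2 = (23.4/200)^2 = 0.117^2 = 0.013689
Individual BA = 3.141593 * 0.013689 = 0.0430053 m^2
Stand BA = 176 * 0.0430053 = 7.56893 ≈ 7.57 m^2/ha

7.57 m^2/ha


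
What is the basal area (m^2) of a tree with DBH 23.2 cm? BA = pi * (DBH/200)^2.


D/200 = 23.2/200 = 0.116 m
(D/200)^2 = 0.116^2 = 0.013456
BA = 3.141593 * 0.013456 = 0.0422733 ≈ 0.0423 m^2

0.0423 m^2


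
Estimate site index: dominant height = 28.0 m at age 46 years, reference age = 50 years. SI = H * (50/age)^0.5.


50/46 = 1.08696
(1.08696)^0.5 = 1.04257
SI = 28.0 * 1.04257 = 29.1920 ≈ 29.2 m

29.2 m


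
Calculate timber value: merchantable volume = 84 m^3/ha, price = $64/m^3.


Value = 84 * 64 = $5376/ha

$5376/ha


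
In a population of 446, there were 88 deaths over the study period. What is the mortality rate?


Mortality rate = 88 / 446 = 0.197309 ≈ 0.1973

0.1973


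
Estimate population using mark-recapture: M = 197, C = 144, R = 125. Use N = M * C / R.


N = M * C / R = 197 * 144 / 125 = 28368 / 125 = 226.94 ≈ 227

227 individuals


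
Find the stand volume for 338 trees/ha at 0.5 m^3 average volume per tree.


V_stand = 338 * 0.5 = 169.0 m^3/ha

169.0 m^3/ha


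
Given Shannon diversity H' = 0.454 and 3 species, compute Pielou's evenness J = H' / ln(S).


ln(3) = 1.09861
J = H' / ln(S) = 0.454 / 1.09861 = 0.413249 ≈ 0.4132

0.4132


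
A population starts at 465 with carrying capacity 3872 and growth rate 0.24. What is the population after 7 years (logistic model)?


(K - N0)/N0 = (3872 - 465)/465 = 3407/465 = 7.32688
r*t = 0.24 * 7 = 1.68; exp(-1.68) = 0.186374
7.32688 * 0.186374 = 1.36554
1 + 1.36554 = 2.36554
N = 3872 / 2.36554 = 1636.84 ≈ 1637

1637


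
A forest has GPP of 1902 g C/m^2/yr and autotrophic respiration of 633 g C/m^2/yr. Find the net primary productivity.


NPP = GPP - Ra = 1902 - 633 = 1269 g C/m^2/yr

1269 g C/m^2/yr


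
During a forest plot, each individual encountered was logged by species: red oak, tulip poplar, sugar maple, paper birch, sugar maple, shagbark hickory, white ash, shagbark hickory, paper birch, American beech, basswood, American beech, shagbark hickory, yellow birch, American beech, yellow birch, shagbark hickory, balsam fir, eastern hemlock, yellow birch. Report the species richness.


Total individuals logged = 20
Distinct species (count of individuals): red oak (1), tulip poplar (1), sugar maple (2), paper birch (2), shagbark hickory (4), white ash (1), American beech (3), basswood (1), yellow birch (3), balsam fir (1), eastern hemlock (1)
Species richness = number of distinct species = 11

11


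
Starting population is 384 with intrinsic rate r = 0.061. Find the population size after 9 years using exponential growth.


r*t = 0.061 * 9 = 0.549
exp(0.549) = 1.73152
N = 384 * 1.73152 = 664.904 ≈ 665

665


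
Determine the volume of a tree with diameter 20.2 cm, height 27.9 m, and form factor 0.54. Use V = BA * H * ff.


(D/200)^2 = (20.2/200)^2 = 0.101^2 = 0.010201
BA = 3.141593 * 0.010201 = 0.0320474 m^2
V = 0.0320474 * 27.9 * 0.54 = 0.482826 ≈ 0.483 m^3

0.483 m^3


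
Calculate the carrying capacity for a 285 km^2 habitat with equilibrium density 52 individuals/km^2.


K = 52 * 285 = 14820 individuals

14820 individuals


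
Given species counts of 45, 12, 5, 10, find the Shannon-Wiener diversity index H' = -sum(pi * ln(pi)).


Total N = 45 + 12 + 5 + 10 = 72
Per-species terms:
  p = 45/72 = 0.625000; ln(p) = -0.470004; p*ln(p) = 0.625000 * (-0.470004) = -0.293753
  p = 12/72 = 0.166667; ln(p) = -1.791757; p*ln(p) = 0.166667 * (-1.791757) = -0.298627
  p = 5/72 = 0.069444; ln(p) = -2.667235; p*ln(p) = 0.069444 * (-2.667235) = -0.185223
  p = 10/72 = 0.138889; ln(p) = -1.974080; p*ln(p) = 0.138889 * (-1.974080) = -0.274178
sum(p*ln(p)) = (-0.293753) + (-0.298627) + (-0.185223) + (-0.274178) = -1.051781
H' = -(-1.051781) = 1.051781 ≈ 1.0518

1.0518


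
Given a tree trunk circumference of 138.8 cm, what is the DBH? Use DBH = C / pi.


DBH = C / pi = 138.8 / 3.141593 = 44.1814 ≈ 44.18 cm

44.18 cm


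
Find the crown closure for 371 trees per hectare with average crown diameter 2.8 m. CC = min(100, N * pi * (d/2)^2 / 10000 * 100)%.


(d/2)^2 = (2.8/2)^2 = 1.4^2 = 1.96
Crown area = 3.141593 * 1.96 = 6.15752 m^2
N * area / 10000 * 100 = 371 * 6.15752 / 10000 * 100 = 22.8444
CC = min(100, 22.8444) = 22.8444 ≈ 22.8%

22.8%


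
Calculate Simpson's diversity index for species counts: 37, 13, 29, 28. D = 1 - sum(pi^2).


Total N = 37 + 13 + 29 + 28 = 107
Per-species terms:
  p = 37/107 = 0.345794; p^2 = 0.345794^2 = 0.119573
  p = 13/107 = 0.121495; p^2 = 0.121495^2 = 0.014761
  p = 29/107 = 0.271028; p^2 = 0.271028^2 = 0.073456
  p = 28/107 = 0.261682; p^2 = 0.261682^2 = 0.068477
sum(p^2) = 0.119573 + 0.014761 + 0.073456 + 0.068477 = 0.276267
D = 1 - 0.276267 = 0.723733 ≈ 0.7237

0.7237


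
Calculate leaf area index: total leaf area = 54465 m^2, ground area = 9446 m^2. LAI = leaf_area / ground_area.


LAI = 54465 / 9446 = 5.7659 ≈ 5.77

5.77


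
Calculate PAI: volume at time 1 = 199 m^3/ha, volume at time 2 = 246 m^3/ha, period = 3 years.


PAI = (V2 - V1) / period = (246 - 199) / 3 = 47 / 3 = 15.6667 ≈ 15.67 m^3/ha/yr

15.67 m^3/ha/yr


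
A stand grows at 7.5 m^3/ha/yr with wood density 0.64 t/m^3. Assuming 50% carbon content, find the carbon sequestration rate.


C = 7.5 * 0.64 * 0.5 = 2.40 t C/ha/yr

2.40 t C/ha/yr


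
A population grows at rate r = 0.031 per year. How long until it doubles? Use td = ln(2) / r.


td = ln(2) / 0.031 = 0.693147 / 0.031 = 22.3596 ≈ 22.4 years

22.4 years


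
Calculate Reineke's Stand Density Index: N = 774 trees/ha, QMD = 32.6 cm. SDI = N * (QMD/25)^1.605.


QMD/25 = 32.6/25 = 1.304
(1.304)^1.605 = exp(1.605 * ln(1.304)) = exp(1.605 * 0.265436) = exp(0.426025) = 1.53116
SDI = 774 * 1.53116 = 1185.12 ≈ 1185

1185


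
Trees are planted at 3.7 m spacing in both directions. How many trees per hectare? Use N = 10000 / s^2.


N = 10000 / 3.7^2 = 10000 / 13.69 = 730.460 ≈ 730 trees/ha

730 trees/ha


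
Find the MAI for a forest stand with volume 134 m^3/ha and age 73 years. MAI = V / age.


MAI = 134 / 73 = 1.8356 ≈ 1.84 m^3/ha/yr

1.84 m^3/ha/yr


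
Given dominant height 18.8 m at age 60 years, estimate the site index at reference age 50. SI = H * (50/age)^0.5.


50/60 = 0.833333
(0.833333)^0.5 = 0.912871
SI = 18.8 * 0.912871 = 17.1620 ≈ 17.2 m

17.2 m


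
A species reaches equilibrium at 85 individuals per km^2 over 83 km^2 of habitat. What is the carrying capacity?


K = 85 * 83 = 7055 individuals

7055 individuals


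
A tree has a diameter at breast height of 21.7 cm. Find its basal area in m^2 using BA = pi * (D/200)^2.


D/200 = 21.7/200 = 0.1085 m
(D/200)^2 = 0.1085^2 = 0.01177225
BA = 3.141593 * 0.01177225 = 0.0369836 ≈ 0.0370 m^2

0.0370 m^2


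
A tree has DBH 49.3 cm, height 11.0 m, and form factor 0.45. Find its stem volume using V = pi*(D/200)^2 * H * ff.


(D/200)^2 = (49.3/200)^2 = 0.2465^2 = 0.06076225
BA = 3.141593 * 0.06076225 = 0.190890 m^2
V = 0.190890 * 11.0 * 0.45 = 0.944906 ≈ 0.945 m^3

0.945 m^3


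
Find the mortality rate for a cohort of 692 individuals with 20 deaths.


Mortality rate = 20 / 692 = 0.028902 ≈ 0.0289

0.0289


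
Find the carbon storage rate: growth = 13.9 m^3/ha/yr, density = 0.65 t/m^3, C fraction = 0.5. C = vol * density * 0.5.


C = 13.9 * 0.65 * 0.5 = 4.5175 ≈ 4.52 t C/ha/yr

4.52 t C/ha/yr


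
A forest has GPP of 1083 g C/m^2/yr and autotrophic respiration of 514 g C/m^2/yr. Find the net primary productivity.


NPP = GPP - Ra = 1083 - 514 = 569 g C/m^2/yr

569 g C/m^2/yr


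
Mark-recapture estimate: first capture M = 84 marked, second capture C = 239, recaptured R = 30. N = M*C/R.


N = M * C / R = 84 * 239 / 30 = 20076 / 30 = 669.20 ≈ 669

669 individuals


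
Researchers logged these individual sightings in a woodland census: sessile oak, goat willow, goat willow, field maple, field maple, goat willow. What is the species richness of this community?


Total individuals logged = 6
Distinct species (count of individuals): sessile oak (1), goat willow (3), field maple (2)
Species richness = number of distinct species = 3

3


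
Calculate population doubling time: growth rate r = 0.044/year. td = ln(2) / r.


td = ln(2) / 0.044 = 0.693147 / 0.044 = 15.7533 ≈ 15.8 years

15.8 years


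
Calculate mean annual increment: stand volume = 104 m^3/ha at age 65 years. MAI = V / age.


MAI = 104 / 65 = 1.60 m^3/ha/yr

1.60 m^3/ha/yr


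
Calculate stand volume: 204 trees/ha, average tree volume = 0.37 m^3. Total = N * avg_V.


V_stand = 204 * 0.37 = 75.48 ≈ 75.5 m^3/ha

75.5 m^3/ha


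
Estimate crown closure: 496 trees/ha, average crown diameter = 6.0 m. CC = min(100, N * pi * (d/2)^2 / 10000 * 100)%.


(d/2)^2 = (6.0/2)^2 = 3^2 = 9
Crown area = 3.141593 * 9 = 28.2743 m^2
N * area / 10000 * 100 = 496 * 28.2743 / 10000 * 100 = 140.241
CC = min(100, 140.241) = 100%

100%


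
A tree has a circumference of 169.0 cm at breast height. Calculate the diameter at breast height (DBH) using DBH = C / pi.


DBH = C / pi = 169.0 / 3.141593 = 53.7944 ≈ 53.79 cm

53.79 cm


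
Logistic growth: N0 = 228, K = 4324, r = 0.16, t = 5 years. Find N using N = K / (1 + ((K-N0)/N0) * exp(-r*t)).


(K - N0)/N0 = (4324 - 228)/228 = 4096/228 = 17.9649
r*t = 0.16 * 5 = 0.8; exp(-0.8) = 0.449329
17.9649 * 0.449329 = 8.07215
1 + 8.07215 = 9.07215
N = 4324 / 9.07215 = 476.624 ≈ 477

477


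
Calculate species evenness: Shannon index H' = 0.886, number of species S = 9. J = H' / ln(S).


ln(9) = 2.19722
J = H' / ln(S) = 0.886 / 2.19722 = 0.403237 ≈ 0.4032

0.4032


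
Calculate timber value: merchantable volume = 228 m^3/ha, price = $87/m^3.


Value = 228 * 87 = $19836/ha

$19836/ha


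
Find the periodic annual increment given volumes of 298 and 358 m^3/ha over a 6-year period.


PAI = (V2 - V1) / period = (358 - 298) / 6 = 60 / 6 = 10.00 m^3/ha/yr

10.00 m^3/ha/yr


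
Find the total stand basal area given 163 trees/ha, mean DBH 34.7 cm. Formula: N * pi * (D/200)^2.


(D/200)^2 = (34.7/200)^2 = 0.1735^2 = 0.03010225
Individual BA = 3.141593 * 0.03010225 = 0.0945690 m^2
Stand BA = 163 * 0.0945690 = 15.4147 ≈ 15.41 m^2/ha

15.41 m^2/ha


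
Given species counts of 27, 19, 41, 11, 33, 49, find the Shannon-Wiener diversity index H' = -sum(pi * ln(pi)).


Total N = 27 + 19 + 41 + 11 + 33 + 49 = 180
Per-species terms:
  p = 27/180 = 0.150000; ln(p) = -1.897120; p*ln(p) = 0.150000 * (-1.897120) = -0.284568
  p = 19/180 = 0.105556; ln(p) = -2.248514; p*ln(p) = 0.105556 * (-2.248514) = -0.237344
  p = 41/180 = 0.227778; ln(p) = -1.479384; p*ln(p) = 0.227778 * (-1.479384) = -0.336971
  p = 11/180 = 0.061111; ln(p) = -2.795063; p*ln(p) = 0.061111 * (-2.795063) = -0.170809
  p = 33/180 = 0.183333; ln(p) = -1.696451; p*ln(p) = 0.183333 * (-1.696451) = -0.311015
  p = 49/180 = 0.272222; ln(p) = -1.301137; p*ln(p) = 0.272222 * (-1.301137) = -0.354198
sum(p*ln(p)) = (-0.284568) + (-0.237344) + (-0.336971) + (-0.170809) + (-0.311015) + (-0.354198) = -1.694905
H' = -(-1.694905) = 1.694905 ≈ 1.6949

1.6949


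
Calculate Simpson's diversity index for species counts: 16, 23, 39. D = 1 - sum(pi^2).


Total N = 16 + 23 + 39 = 78
Per-species terms:
  p = 16/78 = 0.205128; p^2 = 0.205128^2 = 0.042077
  p = 23/78 = 0.294872; p^2 = 0.294872^2 = 0.086949
  p = 39/78 = 0.500000; p^2 = 0.500000^2 = 0.250000
sum(p^2) = 0.042077 + 0.086949 + 0.250000 = 0.379026
D = 1 - 0.379026 = 0.620974 ≈ 0.6210

0.6210


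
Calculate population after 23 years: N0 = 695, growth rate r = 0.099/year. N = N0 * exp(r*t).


r*t = 0.099 * 23 = 2.277
exp(2.277) = 9.74739
N = 695 * 9.74739 = 6774.44 ≈ 6774

6774


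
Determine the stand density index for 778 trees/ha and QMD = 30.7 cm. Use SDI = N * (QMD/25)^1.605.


QMD/25 = 30.7/25 = 1.228
(1.228)^1.605 = exp(1.605 * ln(1.228)) = exp(1.605 * 0.205387) = exp(0.329646) = 1.39048
SDI = 778 * 1.39048 = 1081.79 ≈ 1082

1082


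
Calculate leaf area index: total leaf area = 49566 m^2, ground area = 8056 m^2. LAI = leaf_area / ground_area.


LAI = 49566 / 8056 = 6.1527 ≈ 6.15

6.15


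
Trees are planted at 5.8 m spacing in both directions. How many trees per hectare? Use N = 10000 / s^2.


N = 10000 / 5.8^2 = 10000 / 33.64 = 297.265 ≈ 297 trees/ha

297 trees/ha


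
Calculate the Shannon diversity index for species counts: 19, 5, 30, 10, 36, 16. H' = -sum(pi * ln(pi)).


Total N = 19 + 5 + 30 + 10 + 36 + 16 = 116
Per-species terms:
  p = 19/116 = 0.163793; ln(p) = -1.809152; p*ln(p) = 0.163793 * (-1.809152) = -0.296326
  p = 5/116 = 0.043103; ln(p) = -3.144163; p*ln(p) = 0.043103 * (-3.144163) = -0.135523
  p = 30/116 = 0.258621; ln(p) = -1.352392; p*ln(p) = 0.258621 * (-1.352392) = -0.349757
  p = 10/116 = 0.086207; ln(p) = -2.451004; p*ln(p) = 0.086207 * (-2.451004) = -0.211294
  p = 36/116 = 0.310345; ln(p) = -1.170071; p*ln(p) = 0.310345 * (-1.170071) = -0.363126
  p = 16/116 = 0.137931; ln(p) = -1.981002; p*ln(p) = 0.137931 * (-1.981002) = -0.273242
sum(p*ln(p)) = (-0.296326) + (-0.135523) + (-0.349757) + (-0.211294) + (-0.363126) + (-0.273242) = -1.629268
H' = -(-1.629268) = 1.629268 ≈ 1.6293

1.6293


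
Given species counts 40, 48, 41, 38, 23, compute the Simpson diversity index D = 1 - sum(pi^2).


Total N = 40 + 48 + 41 + 38 + 23 = 190
Per-species terms:
  p = 40/190 = 0.210526; p^2 = 0.210526^2 = 0.044321
  p = 48/190 = 0.252632; p^2 = 0.252632^2 = 0.063823
  p = 41/190 = 0.215789; p^2 = 0.215789^2 = 0.046565
  p = 38/190 = 0.200000; p^2 = 0.200000^2 = 0.040000
  p = 23/190 = 0.121053; p^2 = 0.121053^2 = 0.014654
sum(p^2) = 0.044321 + 0.063823 + 0.046565 + 0.040000 + 0.014654 = 0.209363
D = 1 - 0.209363 = 0.790637 ≈ 0.7906

0.7906


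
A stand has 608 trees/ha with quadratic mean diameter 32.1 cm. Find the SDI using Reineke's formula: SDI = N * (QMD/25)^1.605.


QMD/25 = 32.1/25 = 1.284
(1.284)^1.605 = exp(1.605 * ln(1.284)) = exp(1.605 * 0.249980) = exp(0.401218) = 1.49364
SDI = 608 * 1.49364 = 908.133 ≈ 908

908


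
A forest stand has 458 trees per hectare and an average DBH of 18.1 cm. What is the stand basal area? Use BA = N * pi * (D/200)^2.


(D/200)^2 = (18.1/200)^2 = 0.0905^2 = 0.00819025
Individual BA = 3.141593 * 0.00819025 = 0.0257304 m^2
Stand BA = 458 * 0.0257304 = 11.7845 ≈ 11.78 m^2/ha

11.78 m^2/ha


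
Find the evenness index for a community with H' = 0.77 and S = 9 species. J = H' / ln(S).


ln(9) = 2.19722
J = H' / ln(S) = 0.77 / 2.19722 = 0.350443 ≈ 0.3504

0.3504


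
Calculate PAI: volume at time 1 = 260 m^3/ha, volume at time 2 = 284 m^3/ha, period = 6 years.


PAI = (V2 - V1) / period = (284 - 260) / 6 = 24 / 6 = 4.00 m^3/ha/yr

4.00 m^3/ha/yr


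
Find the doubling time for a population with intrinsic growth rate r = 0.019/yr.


td = ln(2) / 0.019 = 0.693147 / 0.019 = 36.4814 ≈ 36.5 years

36.5 years


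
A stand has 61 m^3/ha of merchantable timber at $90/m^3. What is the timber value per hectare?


Value = 61 * 90 = $5490/ha

$5490/ha


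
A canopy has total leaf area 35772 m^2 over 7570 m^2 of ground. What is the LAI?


LAI = 35772 / 7570 = 4.7255 ≈ 4.73

4.73


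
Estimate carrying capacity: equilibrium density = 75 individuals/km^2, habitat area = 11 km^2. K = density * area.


K = 75 * 11 = 825 individuals

825 individuals


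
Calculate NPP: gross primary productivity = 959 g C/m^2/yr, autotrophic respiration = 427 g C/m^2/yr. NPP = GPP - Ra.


NPP = GPP - Ra = 959 - 427 = 532 g C/m^2/yr

532 g C/m^2/yr


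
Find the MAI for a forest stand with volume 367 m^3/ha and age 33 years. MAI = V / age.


MAI = 367 / 33 = 11.1212 ≈ 11.12 m^3/ha/yr

11.12 m^3/ha/yr


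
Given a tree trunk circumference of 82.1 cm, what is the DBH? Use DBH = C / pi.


DBH = C / pi = 82.1 / 3.141593 = 26.1332 ≈ 26.13 cm

26.13 cm


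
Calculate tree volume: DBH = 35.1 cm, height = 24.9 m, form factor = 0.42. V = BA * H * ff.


(D/200)^2 = (35.1/200)^2 = 0.1755^2 = 0.03080025
BA = 3.141593 * 0.03080025 = 0.0967618 m^2
V = 0.0967618 * 24.9 * 0.42 = 1.01193 ≈ 1.012 m^3

1.012 m^3


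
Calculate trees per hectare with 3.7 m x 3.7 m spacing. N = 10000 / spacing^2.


N = 10000 / 3.7^2 = 10000 / 13.69 = 730.460 ≈ 730 trees/ha

730 trees/ha


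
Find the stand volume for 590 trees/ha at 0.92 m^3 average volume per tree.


V_stand = 590 * 0.92 = 542.8 m^3/ha

542.8 m^3/ha


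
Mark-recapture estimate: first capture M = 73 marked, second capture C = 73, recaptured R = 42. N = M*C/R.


N = M * C / R = 73 * 73 / 42 = 5329 / 42 = 126.88 ≈ 127

127 individuals


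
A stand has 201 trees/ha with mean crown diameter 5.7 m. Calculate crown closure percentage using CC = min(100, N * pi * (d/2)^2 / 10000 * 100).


(d/2)^2 = (5.7/2)^2 = 2.85^2 = 8.1225
Crown area = 3.141593 * 8.1225 = 25.5176 m^2
N * area / 10000 * 100 = 201 * 25.5176 / 10000 * 100 = 51.2904
CC = min(100, 51.2904) = 51.2904 ≈ 51.3%

51.3%


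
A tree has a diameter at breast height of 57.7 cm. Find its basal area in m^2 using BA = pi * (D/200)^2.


D/200 = 57.7/200 = 0.2885 m
(D/200)^2 = 0.2885^2 = 0.08323225
BA = 3.141593 * 0.08323225 = 0.261482 ≈ 0.2615 m^2

0.2615 m^2


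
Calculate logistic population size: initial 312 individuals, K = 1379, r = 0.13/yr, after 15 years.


(K - N0)/N0 = (1379 - 312)/312 = 1067/312 = 3.41987
r*t = 0.13 * 15 = 1.95; exp(-1.95) = 0.142274
3.41987 * 0.142274 = 0.486559
1 + 0.486559 = 1.48656
N = 1379 / 1.48656 = 927.645 ≈ 928

928


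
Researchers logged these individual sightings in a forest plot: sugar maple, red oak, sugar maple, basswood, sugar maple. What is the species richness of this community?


Total individuals logged = 5
Distinct species (count of individuals): sugar maple (3), red oak (1), basswood (1)
Species richness = number of distinct species = 3

3


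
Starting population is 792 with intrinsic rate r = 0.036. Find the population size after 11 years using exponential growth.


r*t = 0.036 * 11 = 0.396
exp(0.396) = 1.48587
N = 792 * 1.48587 = 1176.81 ≈ 1177

1177


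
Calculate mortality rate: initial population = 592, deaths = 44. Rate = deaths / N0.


Mortality rate = 44 / 592 = 0.074324 ≈ 0.0743

0.0743


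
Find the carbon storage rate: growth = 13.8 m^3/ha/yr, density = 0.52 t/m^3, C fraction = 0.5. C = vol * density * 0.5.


C = 13.8 * 0.52 * 0.5 = 3.588 ≈ 3.59 t C/ha/yr

3.59 t C/ha/yr


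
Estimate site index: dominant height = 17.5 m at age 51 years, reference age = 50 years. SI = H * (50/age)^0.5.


50/51 = 0.980392
(0.980392)^0.5 = 0.990147
SI = 17.5 * 0.990147 = 17.3276 ≈ 17.3 m

17.3 m


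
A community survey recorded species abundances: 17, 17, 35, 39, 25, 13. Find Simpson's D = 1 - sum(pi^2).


Total N = 17 + 17 + 35 + 39 + 25 + 13 = 146
Per-species terms:
  p = 17/146 = 0.116438; p^2 = 0.116438^2 = 0.013558
  p = 17/146 = 0.116438; p^2 = 0.116438^2 = 0.013558
  p = 35/146 = 0.239726; p^2 = 0.239726^2 = 0.057469
  p = 39/146 = 0.267123; p^2 = 0.267123^2 = 0.071355
  p = 25/146 = 0.171233; p^2 = 0.171233^2 = 0.029321
  p = 13/146 = 0.089041; p^2 = 0.089041^2 = 0.007928
sum(p^2) = 0.013558 + 0.013558 + 0.057469 + 0.071355 + 0.029321 + 0.007928 = 0.193189
D = 1 - 0.193189 = 0.806811 ≈ 0.8068

0.8068


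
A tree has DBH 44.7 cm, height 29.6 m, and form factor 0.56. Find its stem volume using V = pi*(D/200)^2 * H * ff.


(D/200)^2 = (44.7/200)^2 = 0.2235^2 = 0.04995225
BA = 3.141593 * 0.04995225 = 0.156930 m^2
V = 0.156930 * 29.6 * 0.56 = 2.60127 ≈ 2.601 m^3

2.601 m^3
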